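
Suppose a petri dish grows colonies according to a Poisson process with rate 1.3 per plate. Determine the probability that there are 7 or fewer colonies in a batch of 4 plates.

Over the interval, μ = 1.3 × 4 = 5.2 (a batch of 4 plates = 4 plates).
P(N ≤ 7) = Σ_{j=0}^{7} e^(−μ) μ^j/j! ≈ 0.8449.

0.8449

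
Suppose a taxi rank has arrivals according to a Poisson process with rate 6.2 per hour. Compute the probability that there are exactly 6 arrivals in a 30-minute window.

0.0555

Over the interval, μ = 6.2 × 0.5 = 3.1 (a 30-minute window = 0.5 hours).
P(N = 6) = e^(−μ) μ^6/6! = e^(−3.1) · 3.1^6/720 ≈ 0.0555.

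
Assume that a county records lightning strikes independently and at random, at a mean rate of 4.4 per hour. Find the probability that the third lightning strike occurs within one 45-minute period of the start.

Over the interval, μ = 4.4 × 0.75 = 3.3 (a 45-minute period = 0.75 hours).
The third arrival falls in the interval iff at least 3 events occur there: P(S_3 ≤ t) = P(N ≥ 3) = 1 − P(N ≤ 2) ≈ 0.6406.

0.6406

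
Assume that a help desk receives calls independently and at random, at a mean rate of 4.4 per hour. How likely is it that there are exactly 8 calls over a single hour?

0.0428

With mean μ = 4.4 per hour,
P(N = 8) = e^(−μ) μ^8/8! = e^(−4.4) · 4.4^8/40320 ≈ 0.0428.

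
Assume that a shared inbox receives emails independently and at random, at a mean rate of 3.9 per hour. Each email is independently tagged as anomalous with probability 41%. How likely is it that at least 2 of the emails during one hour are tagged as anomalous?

Thinning: the emails that are tagged as anomalous themselves form a Poisson process with rate 0.41 × 3.9 = 1.599 per hour.
So μ = 1.599.
P(N ≥ 2) = 1 − P(N ≤ 1) ≈ 0.4747.

0.4747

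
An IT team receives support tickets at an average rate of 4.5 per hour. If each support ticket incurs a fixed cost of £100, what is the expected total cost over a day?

E[N] = 4.5 × 24 = 108 (a day = 24 hours); E[cost] = 108 × £100 = £10800.

£10800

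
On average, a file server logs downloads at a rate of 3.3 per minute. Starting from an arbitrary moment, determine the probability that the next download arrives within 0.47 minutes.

0.7880

Inter-arrival times are exponential with rate λ = 3.3 per minute.
P(T ≤ 0.47) = 1 − e^(−λt) = 1 − e^(−3.3 × 0.47) = 1 − e^(−1.551) ≈ 0.7880.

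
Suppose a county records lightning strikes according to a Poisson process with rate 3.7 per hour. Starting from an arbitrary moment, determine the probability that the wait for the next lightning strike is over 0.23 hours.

The wait for the next event is exponential with rate λ = 3.7 per hour.
P(T > 0.23) = e^(−λt) = e^(−3.7 × 0.23) = e^(−0.851) ≈ 0.4270.

0.4270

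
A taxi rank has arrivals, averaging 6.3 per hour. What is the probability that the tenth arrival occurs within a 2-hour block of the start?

0.8061

Over the interval, μ = 6.3 × 2 = 12.6 (a 2-hour block = 2 hours).
The tenth arrival falls in the interval iff at least 10 events occur there: P(S_10 ≤ t) = P(N ≥ 10) = 1 − P(N ≤ 9) ≈ 0.8061.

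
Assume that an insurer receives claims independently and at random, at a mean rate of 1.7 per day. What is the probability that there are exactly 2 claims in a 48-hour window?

Over the interval, μ = 1.7 × 2 = 3.4 (a 48-hour window = 2 days).
P(N = 2) = e^(−μ) μ^2/2! = e^(−3.4) · 3.4^2/2 ≈ 0.1929.

0.1929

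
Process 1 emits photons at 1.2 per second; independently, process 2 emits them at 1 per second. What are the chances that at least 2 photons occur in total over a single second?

Independent Poisson processes superpose: combined rate λ = 1.2 + 1 = 2.2 per second.
So μ = 2.2.
P(N ≥ 2) = 1 − P(N ≤ 1) ≈ 0.6454.

0.6454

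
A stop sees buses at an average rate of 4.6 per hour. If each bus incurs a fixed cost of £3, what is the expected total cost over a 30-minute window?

E[N] = 4.6 × 0.5 = 2.3 (a 30-minute window = 0.5 hours); E[cost] = 2.3 × £3 = £6.9.

£6.9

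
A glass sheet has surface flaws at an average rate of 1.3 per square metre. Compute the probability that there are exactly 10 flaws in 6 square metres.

Over the interval, μ = 1.3 × 6 = 7.8 (6 square metres).
P(N = 10) = e^(−μ) μ^10/10! = e^(−7.8) · 7.8^10/3628800 ≈ 0.0941.

0.0941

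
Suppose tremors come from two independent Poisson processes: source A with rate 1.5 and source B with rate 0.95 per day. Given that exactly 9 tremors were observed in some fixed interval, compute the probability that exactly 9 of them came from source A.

Given the total, each event is independently from source A with probability p = λ_A/(λ_A+λ_B) = 1.5/2.45 ≈ 0.6122.
So K ~ Binomial(9, 1.5/2.45): P(K = 9) = C(9,9) · (1.5/2.45)^9 · (0.95/2.45)^0 ≈ 0.0121.

0.0121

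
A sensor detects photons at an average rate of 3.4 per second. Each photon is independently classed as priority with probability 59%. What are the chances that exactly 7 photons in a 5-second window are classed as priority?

Thinning: the photons that are classed as priority themselves form a Poisson process with rate 0.59 × 3.4 = 2.006 per second.
Over the interval, μ = 2.006 × 5 = 10.03 (a 5-second window = 5 seconds).
P(N = 7) = e^(−10.03) · 10.03^7/7! ≈ 0.0893.

0.0893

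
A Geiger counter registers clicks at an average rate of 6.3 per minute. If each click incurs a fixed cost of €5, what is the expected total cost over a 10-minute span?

€315

E[N] = 6.3 × 10 = 63 (a 10-minute span = 10 minutes); E[cost] = 63 × €5 = €315.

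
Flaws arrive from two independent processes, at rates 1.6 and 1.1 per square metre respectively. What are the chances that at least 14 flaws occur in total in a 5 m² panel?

Independent Poisson processes superpose: combined rate λ = 1.6 + 1.1 = 2.7 per square metre.
Over the interval, μ = 2.7 × 5 = 13.5 (a 5 m² panel = 5 square metres).
P(N ≥ 14) = 1 − P(N ≤ 13) ≈ 0.4818.

0.4818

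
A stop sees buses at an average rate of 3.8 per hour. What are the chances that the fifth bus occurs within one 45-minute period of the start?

Over the interval, μ = 3.8 × 0.75 = 2.85 (a 45-minute period = 0.75 hours).
The fifth arrival falls in the interval iff at least 5 events occur there: P(S_5 ≤ t) = P(N ≥ 5) = 1 − P(N ≤ 4) ≈ 0.1602.

0.1602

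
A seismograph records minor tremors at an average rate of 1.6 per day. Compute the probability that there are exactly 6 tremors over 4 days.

0.1586

Over the interval, μ = 1.6 × 4 = 6.4 (4 days).
P(N = 6) = e^(−μ) μ^6/6! = e^(−6.4) · 6.4^6/720 ≈ 0.1586.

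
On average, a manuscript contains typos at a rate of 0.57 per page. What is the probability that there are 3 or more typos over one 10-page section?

Over the interval, μ = 0.57 × 10 = 5.7 (a 10-page section = 10 pages).
P(N ≥ 3) = 1 − P(N ≤ 2) = 1 − Σ_{j=0}^{2} e^(−μ) μ^j/j! ≈ 0.9232.

0.9232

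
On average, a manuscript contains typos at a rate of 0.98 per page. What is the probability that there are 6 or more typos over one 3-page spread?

Over the interval, μ = 0.98 × 3 = 2.94 (a 3-page spread = 3 pages).
P(N ≥ 6) = 1 − P(N ≤ 5) = 1 − Σ_{j=0}^{5} e^(−μ) μ^j/j! ≈ 0.0780.

0.0780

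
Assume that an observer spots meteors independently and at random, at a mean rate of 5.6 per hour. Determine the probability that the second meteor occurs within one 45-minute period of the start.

0.9220

Over the interval, μ = 5.6 × 0.75 = 4.2 (a 45-minute period = 0.75 hours).
The second arrival falls in the interval iff at least 2 events occur there: P(S_2 ≤ t) = P(N ≥ 2) = 1 − P(N ≤ 1) ≈ 0.9220.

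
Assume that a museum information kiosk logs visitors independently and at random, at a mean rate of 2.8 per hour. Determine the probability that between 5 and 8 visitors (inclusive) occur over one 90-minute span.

0.3822

Over the interval, μ = 2.8 × 1.5 = 4.2 (a 90-minute span = 1.5 hours).
P(5 ≤ N ≤ 8) = Σ_{j=5}^{8} e^(−4.2) · 4.2^j/j! ≈ 0.3822.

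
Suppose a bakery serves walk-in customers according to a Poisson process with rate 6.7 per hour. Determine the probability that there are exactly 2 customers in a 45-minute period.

Over the interval, μ = 6.7 × 0.75 = 5.025 (a 45-minute period = 0.75 hours).
P(N = 2) = e^(−μ) μ^2/2! = e^(−5.025) · 5.025^2/2 ≈ 0.0830.

0.0830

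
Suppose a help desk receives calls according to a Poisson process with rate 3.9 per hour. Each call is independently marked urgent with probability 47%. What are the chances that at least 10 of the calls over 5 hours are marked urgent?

0.4343

Thinning: the calls that are marked urgent themselves form a Poisson process with rate 0.47 × 3.9 = 1.833 per hour.
Over the interval, μ = 1.833 × 5 = 9.165 (5 hours).
P(N ≥ 10) = 1 − P(N ≤ 9) ≈ 0.4343.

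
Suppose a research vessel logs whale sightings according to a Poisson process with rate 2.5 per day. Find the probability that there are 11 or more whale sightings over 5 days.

Over the interval, μ = 2.5 × 5 = 12.5 (5 days).
P(N ≥ 11) = 1 − P(N ≤ 10) = 1 − Σ_{j=0}^{10} e^(−μ) μ^j/j! ≈ 0.7029.

0.7029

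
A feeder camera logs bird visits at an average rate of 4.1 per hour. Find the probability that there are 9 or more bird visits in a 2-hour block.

0.4353

Over the interval, μ = 4.1 × 2 = 8.2 (a 2-hour block = 2 hours).
P(N ≥ 9) = 1 − P(N ≤ 8) = 1 − Σ_{j=0}^{8} e^(−μ) μ^j/j! ≈ 0.4353.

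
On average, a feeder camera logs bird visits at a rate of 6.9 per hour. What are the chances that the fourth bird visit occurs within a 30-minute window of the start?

0.4525

Over the interval, μ = 6.9 × 0.5 = 3.45 (a 30-minute window = 0.5 hours).
The fourth arrival falls in the interval iff at least 4 events occur there: P(S_4 ≤ t) = P(N ≥ 4) = 1 − P(N ≤ 3) ≈ 0.4525.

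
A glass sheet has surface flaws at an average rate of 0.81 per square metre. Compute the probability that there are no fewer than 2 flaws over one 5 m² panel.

0.9120

Over the interval, μ = 0.81 × 5 = 4.05 (a 5 m² panel = 5 square metres).
P(N ≥ 2) = 1 − P(N ≤ 1) = 1 − Σ_{j=0}^{1} e^(−μ) μ^j/j! ≈ 0.9120.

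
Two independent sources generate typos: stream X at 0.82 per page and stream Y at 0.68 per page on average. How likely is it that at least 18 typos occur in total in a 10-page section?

0.2511

Independent Poisson processes superpose: combined rate λ = 0.82 + 0.68 = 1.5 per page.
Over the interval, μ = 1.5 × 10 = 15 (a 10-page section = 10 pages).
P(N ≥ 18) = 1 − P(N ≤ 17) ≈ 0.2511.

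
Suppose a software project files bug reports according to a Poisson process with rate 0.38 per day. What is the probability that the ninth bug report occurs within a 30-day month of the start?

Over the interval, μ = 0.38 × 30 = 11.4 (a 30-day month = 30 days).
The ninth arrival falls in the interval iff at least 9 events occur there: P(S_9 ≤ t) = P(N ≥ 9) = 1 − P(N ≤ 8) ≈ 0.8016.

0.8016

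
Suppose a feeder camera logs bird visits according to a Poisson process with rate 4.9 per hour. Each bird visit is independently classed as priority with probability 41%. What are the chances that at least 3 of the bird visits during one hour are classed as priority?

0.3258

Thinning: the bird visits that are classed as priority themselves form a Poisson process with rate 0.41 × 4.9 = 2.009 per hour.
So μ = 2.009.
P(N ≥ 3) = 1 − P(N ≤ 2) ≈ 0.3258.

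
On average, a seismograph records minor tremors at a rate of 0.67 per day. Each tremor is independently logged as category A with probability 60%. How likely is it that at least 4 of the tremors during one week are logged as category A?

0.3112

Thinning: the tremors that are logged as category A themselves form a Poisson process with rate 0.6 × 0.67 = 0.402 per day.
Over the interval, μ = 0.402 × 7 = 2.814 (a week = 7 days).
P(N ≥ 4) = 1 − P(N ≤ 3) ≈ 0.3112.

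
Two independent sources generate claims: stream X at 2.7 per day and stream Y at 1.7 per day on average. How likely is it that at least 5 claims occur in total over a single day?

Independent Poisson processes superpose: combined rate λ = 2.7 + 1.7 = 4.4 per day.
So μ = 4.4.
P(N ≥ 5) = 1 − P(N ≤ 4) ≈ 0.4488.

0.4488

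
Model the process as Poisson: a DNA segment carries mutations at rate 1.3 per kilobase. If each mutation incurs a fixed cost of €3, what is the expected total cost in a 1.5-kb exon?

€5.85

E[N] = 1.3 × 1.5 = 1.95 (a 1.5-kb exon = 1.5 kilobases); E[cost] = 1.95 × €3 = €5.85.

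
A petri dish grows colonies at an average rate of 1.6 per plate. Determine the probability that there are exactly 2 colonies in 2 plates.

0.2087

Over the interval, μ = 1.6 × 2 = 3.2 (2 plates).
P(N = 2) = e^(−μ) μ^2/2! = e^(−3.2) · 3.2^2/2 ≈ 0.2087.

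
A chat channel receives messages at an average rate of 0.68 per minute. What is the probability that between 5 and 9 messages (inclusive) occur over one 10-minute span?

0.6582

Over the interval, μ = 0.68 × 10 = 6.8 (a 10-minute span = 10 minutes).
P(5 ≤ N ≤ 9) = Σ_{j=5}^{9} e^(−6.8) · 6.8^j/j! ≈ 0.6582.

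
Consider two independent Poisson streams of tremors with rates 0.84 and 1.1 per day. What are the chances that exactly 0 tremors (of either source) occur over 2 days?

Independent Poisson processes superpose: combined rate λ = 0.84 + 1.1 = 1.94 per day.
Over the interval, μ = 1.94 × 2 = 3.88 (2 days).
P(N = 0) = e^(−3.88) · 3.88^0/0! ≈ 0.0207.

0.0207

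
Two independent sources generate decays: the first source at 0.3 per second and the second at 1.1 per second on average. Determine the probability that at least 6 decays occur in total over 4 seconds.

Independent Poisson processes superpose: combined rate λ = 0.3 + 1.1 = 1.4 per second.
Over the interval, μ = 1.4 × 4 = 5.6 (4 seconds).
P(N ≥ 6) = 1 − P(N ≤ 5) ≈ 0.4881.

0.4881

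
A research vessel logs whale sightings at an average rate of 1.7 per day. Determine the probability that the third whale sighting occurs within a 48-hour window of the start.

0.6603

Over the interval, μ = 1.7 × 2 = 3.4 (a 48-hour window = 2 days).
The third arrival falls in the interval iff at least 3 events occur there: P(S_3 ≤ t) = P(N ≥ 3) = 1 − P(N ≤ 2) ≈ 0.6603.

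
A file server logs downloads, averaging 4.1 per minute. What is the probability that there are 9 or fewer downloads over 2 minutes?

Over the interval, μ = 4.1 × 2 = 8.2 (2 minutes).
P(N ≤ 9) = Σ_{j=0}^{9} e^(−μ) μ^j/j! ≈ 0.6915.

0.6915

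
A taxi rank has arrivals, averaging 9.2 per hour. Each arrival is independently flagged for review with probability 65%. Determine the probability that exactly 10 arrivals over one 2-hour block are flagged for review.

Thinning: the arrivals that are flagged for review themselves form a Poisson process with rate 0.65 × 9.2 = 5.98 per hour.
Over the interval, μ = 5.98 × 2 = 11.96 (a 2-hour block = 2 hours).
P(N = 10) = e^(−11.96) · 11.96^10/10! ≈ 0.1055.

0.1055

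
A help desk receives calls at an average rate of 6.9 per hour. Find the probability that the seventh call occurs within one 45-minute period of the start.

Over the interval, μ = 6.9 × 0.75 = 5.175 (a 45-minute period = 0.75 hours).
The seventh arrival falls in the interval iff at least 7 events occur there: P(S_7 ≤ t) = P(N ≥ 7) = 1 − P(N ≤ 6) ≈ 0.2638.

0.2638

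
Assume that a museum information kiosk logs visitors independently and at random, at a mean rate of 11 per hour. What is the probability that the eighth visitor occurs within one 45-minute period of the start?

0.5814

Over the interval, μ = 11 × 0.75 = 8.25 (a 45-minute period = 0.75 hours).
The eighth arrival falls in the interval iff at least 8 events occur there: P(S_8 ≤ t) = P(N ≥ 8) = 1 − P(N ≤ 7) ≈ 0.5814.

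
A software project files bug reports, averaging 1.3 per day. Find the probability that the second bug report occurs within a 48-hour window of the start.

0.7326

Over the interval, μ = 1.3 × 2 = 2.6 (a 48-hour window = 2 days).
The second arrival falls in the interval iff at least 2 events occur there: P(S_2 ≤ t) = P(N ≥ 2) = 1 − P(N ≤ 1) ≈ 0.7326.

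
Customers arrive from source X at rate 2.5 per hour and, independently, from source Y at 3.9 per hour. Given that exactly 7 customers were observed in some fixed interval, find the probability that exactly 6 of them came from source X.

Given the total, each event is independently from source X with probability p = λ_X/(λ_X+λ_Y) = 2.5/6.4 ≈ 0.3906.
So K ~ Binomial(7, 2.5/6.4): P(K = 6) = C(7,6) · (2.5/6.4)^6 · (3.9/6.4)^1 ≈ 0.0152.

0.0152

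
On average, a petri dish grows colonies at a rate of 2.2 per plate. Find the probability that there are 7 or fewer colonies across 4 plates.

Over the interval, μ = 2.2 × 4 = 8.8 (4 plates).
P(N ≤ 7) = Σ_{j=0}^{7} e^(−μ) μ^j/j! ≈ 0.3478.

0.3478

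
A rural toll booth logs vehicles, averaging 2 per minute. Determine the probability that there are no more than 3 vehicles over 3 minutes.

0.1512

Over the interval, μ = 2 × 3 = 6 (3 minutes).
P(N ≤ 3) = Σ_{j=0}^{3} e^(−μ) μ^j/j! ≈ 0.1512.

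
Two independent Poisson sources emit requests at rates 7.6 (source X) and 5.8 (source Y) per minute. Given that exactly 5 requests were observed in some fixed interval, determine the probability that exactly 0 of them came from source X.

0.0152

Given the total, each event is independently from source X with probability p = λ_X/(λ_X+λ_Y) = 7.6/13.4 ≈ 0.5672.
So K ~ Binomial(5, 7.6/13.4): P(K = 0) = C(5,0) · (7.6/13.4)^0 · (5.8/13.4)^5 ≈ 0.0152.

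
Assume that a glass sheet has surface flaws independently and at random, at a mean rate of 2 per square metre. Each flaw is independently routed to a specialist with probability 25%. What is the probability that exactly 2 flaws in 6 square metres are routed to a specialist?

Thinning: the flaws that are routed to a specialist themselves form a Poisson process with rate 0.25 × 2 = 0.5 per square metre.
Over the interval, μ = 0.5 × 6 = 3 (6 square metres).
P(N = 2) = e^(−3) · 3^2/2! ≈ 0.2240.

0.2240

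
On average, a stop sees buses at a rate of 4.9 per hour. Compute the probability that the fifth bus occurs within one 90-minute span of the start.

Over the interval, μ = 4.9 × 1.5 = 7.35 (a 90-minute span = 1.5 hours).
The fifth arrival falls in the interval iff at least 5 events occur there: P(S_5 ≤ t) = P(N ≥ 5) = 1 − P(N ≤ 4) ≈ 0.8566.

0.8566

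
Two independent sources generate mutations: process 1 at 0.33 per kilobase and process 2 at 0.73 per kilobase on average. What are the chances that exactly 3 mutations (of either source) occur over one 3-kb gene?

Independent Poisson processes superpose: combined rate λ = 0.33 + 0.73 = 1.06 per kilobase.
Over the interval, μ = 1.06 × 3 = 3.18 (a 3-kb gene = 3 kilobases).
P(N = 3) = e^(−3.18) · 3.18^3/3! ≈ 0.2229.

0.2229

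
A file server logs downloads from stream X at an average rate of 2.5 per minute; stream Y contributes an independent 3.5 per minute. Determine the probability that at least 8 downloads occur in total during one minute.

0.2560

Independent Poisson processes superpose: combined rate λ = 2.5 + 3.5 = 6 per minute.
So μ = 6.
P(N ≥ 8) = 1 − P(N ≤ 7) ≈ 0.2560.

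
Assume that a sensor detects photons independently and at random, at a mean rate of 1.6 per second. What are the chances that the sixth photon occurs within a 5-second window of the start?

Over the interval, μ = 1.6 × 5 = 8 (a 5-second window = 5 seconds).
The sixth arrival falls in the interval iff at least 6 events occur there: P(S_6 ≤ t) = P(N ≥ 6) = 1 − P(N ≤ 5) ≈ 0.8088.

0.8088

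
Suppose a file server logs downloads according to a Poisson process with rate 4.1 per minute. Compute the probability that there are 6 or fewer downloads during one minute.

0.8786

With mean μ = 4.1 per minute,
P(N ≤ 6) = Σ_{j=0}^{6} e^(−μ) μ^j/j! ≈ 0.8786.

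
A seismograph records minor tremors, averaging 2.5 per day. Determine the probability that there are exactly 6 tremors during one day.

With mean μ = 2.5 per day,
P(N = 6) = e^(−μ) μ^6/6! = e^(−2.5) · 2.5^6/720 ≈ 0.0278.

0.0278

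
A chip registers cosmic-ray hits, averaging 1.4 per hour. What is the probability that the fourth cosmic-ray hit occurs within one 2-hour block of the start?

Over the interval, μ = 1.4 × 2 = 2.8 (a 2-hour block = 2 hours).
The fourth arrival falls in the interval iff at least 4 events occur there: P(S_4 ≤ t) = P(N ≥ 4) = 1 − P(N ≤ 3) ≈ 0.3081.

0.3081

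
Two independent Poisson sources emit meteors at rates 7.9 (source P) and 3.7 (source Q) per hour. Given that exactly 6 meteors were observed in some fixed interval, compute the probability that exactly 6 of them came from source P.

Given the total, each event is independently from source P with probability p = λ_P/(λ_P+λ_Q) = 7.9/11.6 ≈ 0.6810.
So K ~ Binomial(6, 7.9/11.6): P(K = 6) = C(6,6) · (7.9/11.6)^6 · (3.7/11.6)^0 ≈ 0.0998.

0.0998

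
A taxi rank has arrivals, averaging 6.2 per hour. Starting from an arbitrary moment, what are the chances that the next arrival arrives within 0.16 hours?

0.6292

Inter-arrival times are exponential with rate λ = 6.2 per hour.
P(T ≤ 0.16) = 1 − e^(−λt) = 1 − e^(−6.2 × 0.16) = 1 − e^(−0.992) ≈ 0.6292.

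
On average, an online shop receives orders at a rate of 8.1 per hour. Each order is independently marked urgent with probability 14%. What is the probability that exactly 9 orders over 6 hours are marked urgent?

Thinning: the orders that are marked urgent themselves form a Poisson process with rate 0.14 × 8.1 = 1.134 per hour.
Over the interval, μ = 1.134 × 6 = 6.804 (6 hours).
P(N = 9) = e^(−6.804) · 6.804^9/9! ≈ 0.0955.

0.0955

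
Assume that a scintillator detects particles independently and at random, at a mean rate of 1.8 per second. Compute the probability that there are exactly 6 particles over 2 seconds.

Over the interval, μ = 1.8 × 2 = 3.6 (2 seconds).
P(N = 6) = e^(−μ) μ^6/6! = e^(−3.6) · 3.6^6/720 ≈ 0.0826.

0.0826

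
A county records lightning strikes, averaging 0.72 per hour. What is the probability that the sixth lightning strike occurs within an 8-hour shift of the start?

Over the interval, μ = 0.72 × 8 = 5.76 (an 8-hour shift = 8 hours).
The sixth arrival falls in the interval iff at least 6 events occur there: P(S_6 ≤ t) = P(N ≥ 6) = 1 − P(N ≤ 5) ≈ 0.5150.

0.5150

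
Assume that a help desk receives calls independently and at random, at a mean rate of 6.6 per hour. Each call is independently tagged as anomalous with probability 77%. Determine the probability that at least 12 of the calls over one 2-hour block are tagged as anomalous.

0.3220

Thinning: the calls that are tagged as anomalous themselves form a Poisson process with rate 0.77 × 6.6 = 5.082 per hour.
Over the interval, μ = 5.082 × 2 = 10.164 (a 2-hour block = 2 hours).
P(N ≥ 12) = 1 − P(N ≤ 11) ≈ 0.3220.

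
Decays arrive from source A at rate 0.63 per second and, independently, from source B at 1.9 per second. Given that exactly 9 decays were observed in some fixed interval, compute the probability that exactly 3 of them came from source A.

0.2327

Given the total, each event is independently from source A with probability p = λ_A/(λ_A+λ_B) = 0.63/2.53 ≈ 0.2490.
So K ~ Binomial(9, 0.63/2.53): P(K = 3) = C(9,3) · (0.63/2.53)^3 · (1.9/2.53)^6 ≈ 0.2327.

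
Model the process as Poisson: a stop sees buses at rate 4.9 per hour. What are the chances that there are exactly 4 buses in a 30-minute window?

Over the interval, μ = 4.9 × 0.5 = 2.45 (a 30-minute window = 0.5 hours).
P(N = 4) = e^(−μ) μ^4/4! = e^(−2.45) · 2.45^4/24 ≈ 0.1295.

0.1295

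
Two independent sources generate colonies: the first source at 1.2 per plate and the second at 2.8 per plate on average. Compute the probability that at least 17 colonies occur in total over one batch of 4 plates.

0.4340

Independent Poisson processes superpose: combined rate λ = 1.2 + 2.8 = 4 per plate.
Over the interval, μ = 4 × 4 = 16 (a batch of 4 plates = 4 plates).
P(N ≥ 17) = 1 − P(N ≤ 16) ≈ 0.4340.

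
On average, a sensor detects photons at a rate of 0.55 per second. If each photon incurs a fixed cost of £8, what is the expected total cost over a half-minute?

E[N] = 0.55 × 30 = 16.5 (a half-minute = 30 seconds); E[cost] = 16.5 × £8 = £132.

£132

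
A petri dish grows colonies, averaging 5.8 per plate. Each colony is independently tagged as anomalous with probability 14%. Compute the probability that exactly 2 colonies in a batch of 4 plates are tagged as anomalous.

Thinning: the colonies that are tagged as anomalous themselves form a Poisson process with rate 0.14 × 5.8 = 0.812 per plate.
Over the interval, μ = 0.812 × 4 = 3.248 (a batch of 4 plates = 4 plates).
P(N = 2) = e^(−3.248) · 3.248^2/2! ≈ 0.2049.

0.2049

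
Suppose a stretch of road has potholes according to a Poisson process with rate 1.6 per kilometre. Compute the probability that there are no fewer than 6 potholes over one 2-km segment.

0.1054

Over the interval, μ = 1.6 × 2 = 3.2 (a 2-km segment = 2 kilometres).
P(N ≥ 6) = 1 − P(N ≤ 5) = 1 − Σ_{j=0}^{5} e^(−μ) μ^j/j! ≈ 0.1054.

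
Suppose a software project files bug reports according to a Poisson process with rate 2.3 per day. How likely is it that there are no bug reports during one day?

0.1003

With mean μ = 2.3 per day,
P(N = 0) = e^(−μ) μ^0/0! = e^(−2.3) · 2.3^0/1 ≈ 0.1003.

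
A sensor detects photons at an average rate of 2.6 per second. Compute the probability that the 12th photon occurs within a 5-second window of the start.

Over the interval, μ = 2.6 × 5 = 13 (a 5-second window = 5 seconds).
The 12th arrival falls in the interval iff at least 12 events occur there: P(S_12 ≤ t) = P(N ≥ 12) = 1 − P(N ≤ 11) ≈ 0.6468.

0.6468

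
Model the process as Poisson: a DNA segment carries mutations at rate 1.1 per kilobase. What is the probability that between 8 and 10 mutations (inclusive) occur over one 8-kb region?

Over the interval, μ = 1.1 × 8 = 8.8 (an 8-kb region = 8 kilobases).
P(8 ≤ N ≤ 10) = Σ_{j=8}^{10} e^(−8.8) · 8.8^j/j! ≈ 0.3816.

0.3816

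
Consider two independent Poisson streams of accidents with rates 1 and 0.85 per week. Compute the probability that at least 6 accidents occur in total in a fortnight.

0.1699

Independent Poisson processes superpose: combined rate λ = 1 + 0.85 = 1.85 per week.
Over the interval, μ = 1.85 × 2 = 3.7 (a fortnight = 2 weeks).
P(N ≥ 6) = 1 − P(N ≤ 5) ≈ 0.1699.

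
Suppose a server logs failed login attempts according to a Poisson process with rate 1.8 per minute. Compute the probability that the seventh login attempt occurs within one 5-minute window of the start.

0.7932

Over the interval, μ = 1.8 × 5 = 9 (a 5-minute window = 5 minutes).
The seventh arrival falls in the interval iff at least 7 events occur there: P(S_7 ≤ t) = P(N ≥ 7) = 1 − P(N ≤ 6) ≈ 0.7932.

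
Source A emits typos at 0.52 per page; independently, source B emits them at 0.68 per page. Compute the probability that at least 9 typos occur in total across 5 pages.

Independent Poisson processes superpose: combined rate λ = 0.52 + 0.68 = 1.2 per page.
Over the interval, μ = 1.2 × 5 = 6 (5 pages).
P(N ≥ 9) = 1 − P(N ≤ 8) ≈ 0.1528.

0.1528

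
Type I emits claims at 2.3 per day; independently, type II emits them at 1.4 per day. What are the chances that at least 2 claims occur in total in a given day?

Independent Poisson processes superpose: combined rate λ = 2.3 + 1.4 = 3.7 per day.
So μ = 3.7.
P(N ≥ 2) = 1 − P(N ≤ 1) ≈ 0.8838.

0.8838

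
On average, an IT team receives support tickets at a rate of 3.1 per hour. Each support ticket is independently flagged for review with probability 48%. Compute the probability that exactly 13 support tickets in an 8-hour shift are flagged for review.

0.1047

Thinning: the support tickets that are flagged for review themselves form a Poisson process with rate 0.48 × 3.1 = 1.488 per hour.
Over the interval, μ = 1.488 × 8 = 11.904 (an 8-hour shift = 8 hours).
P(N = 13) = e^(−11.904) · 11.904^13/13! ≈ 0.1047.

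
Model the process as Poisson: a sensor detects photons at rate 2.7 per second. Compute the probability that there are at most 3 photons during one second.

With mean μ = 2.7 per second,
P(N ≤ 3) = Σ_{j=0}^{3} e^(−μ) μ^j/j! ≈ 0.7141.

0.7141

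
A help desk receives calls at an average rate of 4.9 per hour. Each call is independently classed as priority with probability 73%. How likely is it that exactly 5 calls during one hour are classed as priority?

Thinning: the calls that are classed as priority themselves form a Poisson process with rate 0.73 × 4.9 = 3.577 per hour.
So μ = 3.577.
P(N = 5) = e^(−3.577) · 3.577^5/5! ≈ 0.1364.

0.1364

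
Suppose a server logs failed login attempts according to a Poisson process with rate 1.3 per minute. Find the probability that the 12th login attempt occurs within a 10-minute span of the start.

Over the interval, μ = 1.3 × 10 = 13 (a 10-minute span = 10 minutes).
The 12th arrival falls in the interval iff at least 12 events occur there: P(S_12 ≤ t) = P(N ≥ 12) = 1 − P(N ≤ 11) ≈ 0.6468.

0.6468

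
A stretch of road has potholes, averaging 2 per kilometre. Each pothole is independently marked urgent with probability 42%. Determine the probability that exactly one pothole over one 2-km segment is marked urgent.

Thinning: the potholes that are marked urgent themselves form a Poisson process with rate 0.42 × 2 = 0.84 per kilometre.
Over the interval, μ = 0.84 × 2 = 1.68 (a 2-km segment = 2 kilometres).
P(N = 1) = e^(−1.68) · 1.68^1/1! ≈ 0.3131.

0.3131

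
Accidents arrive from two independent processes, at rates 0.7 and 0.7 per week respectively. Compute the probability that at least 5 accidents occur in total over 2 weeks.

0.1523

Independent Poisson processes superpose: combined rate λ = 0.7 + 0.7 = 1.4 per week.
Over the interval, μ = 1.4 × 2 = 2.8 (2 weeks).
P(N ≥ 5) = 1 − P(N ≤ 4) ≈ 0.1523.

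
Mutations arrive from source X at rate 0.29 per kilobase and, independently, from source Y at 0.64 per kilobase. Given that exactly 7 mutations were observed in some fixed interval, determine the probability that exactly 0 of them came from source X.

Given the total, each event is independently from source X with probability p = λ_X/(λ_X+λ_Y) = 0.29/0.93 ≈ 0.3118.
So K ~ Binomial(7, 0.29/0.93): P(K = 0) = C(7,0) · (0.29/0.93)^0 · (0.64/0.93)^7 ≈ 0.0731.

0.0731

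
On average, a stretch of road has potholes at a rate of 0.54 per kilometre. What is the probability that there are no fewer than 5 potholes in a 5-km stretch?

0.1371

Over the interval, μ = 0.54 × 5 = 2.7 (a 5-km stretch = 5 kilometres).
P(N ≥ 5) = 1 − P(N ≤ 4) = 1 − Σ_{j=0}^{4} e^(−μ) μ^j/j! ≈ 0.1371.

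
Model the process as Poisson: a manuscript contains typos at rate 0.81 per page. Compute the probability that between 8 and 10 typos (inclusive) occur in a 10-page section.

0.3667

Over the interval, μ = 0.81 × 10 = 8.1 (a 10-page section = 10 pages).
P(8 ≤ N ≤ 10) = Σ_{j=8}^{10} e^(−8.1) · 8.1^j/j! ≈ 0.3667.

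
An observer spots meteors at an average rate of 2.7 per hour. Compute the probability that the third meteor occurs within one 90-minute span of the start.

0.7691

Over the interval, μ = 2.7 × 1.5 = 4.05 (a 90-minute span = 1.5 hours).
The third arrival falls in the interval iff at least 3 events occur there: P(S_3 ≤ t) = P(N ≥ 3) = 1 − P(N ≤ 2) ≈ 0.7691.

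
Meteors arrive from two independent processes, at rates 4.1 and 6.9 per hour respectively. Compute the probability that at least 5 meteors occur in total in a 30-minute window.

0.6425

Independent Poisson processes superpose: combined rate λ = 4.1 + 6.9 = 11 per hour.
Over the interval, μ = 11 × 0.5 = 5.5 (a 30-minute window = 0.5 hours).
P(N ≥ 5) = 1 − P(N ≤ 4) ≈ 0.6425.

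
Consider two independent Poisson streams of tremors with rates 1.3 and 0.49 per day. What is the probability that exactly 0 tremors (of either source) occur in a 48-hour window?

0.0279

Independent Poisson processes superpose: combined rate λ = 1.3 + 0.49 = 1.79 per day.
Over the interval, μ = 1.79 × 2 = 3.58 (a 48-hour window = 2 days).
P(N = 0) = e^(−3.58) · 3.58^0/0! ≈ 0.0279.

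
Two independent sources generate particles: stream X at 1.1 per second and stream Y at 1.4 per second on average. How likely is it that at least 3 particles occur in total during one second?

0.4562

Independent Poisson processes superpose: combined rate λ = 1.1 + 1.4 = 2.5 per second.
So μ = 2.5.
P(N ≥ 3) = 1 − P(N ≤ 2) ≈ 0.4562.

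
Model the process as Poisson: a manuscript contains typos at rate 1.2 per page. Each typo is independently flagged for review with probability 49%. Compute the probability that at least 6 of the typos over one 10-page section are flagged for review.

0.5349

Thinning: the typos that are flagged for review themselves form a Poisson process with rate 0.49 × 1.2 = 0.588 per page.
Over the interval, μ = 0.588 × 10 = 5.88 (a 10-page section = 10 pages).
P(N ≥ 6) = 1 − P(N ≤ 5) ≈ 0.5349.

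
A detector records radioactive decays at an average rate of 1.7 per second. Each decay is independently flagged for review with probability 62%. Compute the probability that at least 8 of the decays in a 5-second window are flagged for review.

0.1630

Thinning: the decays that are flagged for review themselves form a Poisson process with rate 0.62 × 1.7 = 1.054 per second.
Over the interval, μ = 1.054 × 5 = 5.27 (a 5-second window = 5 seconds).
P(N ≥ 8) = 1 − P(N ≤ 7) ≈ 0.1630.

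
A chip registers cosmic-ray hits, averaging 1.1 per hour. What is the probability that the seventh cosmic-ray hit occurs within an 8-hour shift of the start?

Over the interval, μ = 1.1 × 8 = 8.8 (an 8-hour shift = 8 hours).
The seventh arrival falls in the interval iff at least 7 events occur there: P(S_7 ≤ t) = P(N ≥ 7) = 1 − P(N ≤ 6) ≈ 0.7744.

0.7744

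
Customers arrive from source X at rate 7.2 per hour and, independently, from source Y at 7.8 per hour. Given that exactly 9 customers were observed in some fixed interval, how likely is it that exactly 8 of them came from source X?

0.0132

Given the total, each event is independently from source X with probability p = λ_X/(λ_X+λ_Y) = 7.2/15 = 0.4800.
So K ~ Binomial(9, 7.2/15): P(K = 8) = C(9,8) · (7.2/15)^8 · (7.8/15)^1 ≈ 0.0132.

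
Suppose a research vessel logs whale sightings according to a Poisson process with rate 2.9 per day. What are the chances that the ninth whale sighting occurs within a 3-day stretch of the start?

0.5042

Over the interval, μ = 2.9 × 3 = 8.7 (a 3-day stretch = 3 days).
The ninth arrival falls in the interval iff at least 9 events occur there: P(S_9 ≤ t) = P(N ≥ 9) = 1 − P(N ≤ 8) ≈ 0.5042.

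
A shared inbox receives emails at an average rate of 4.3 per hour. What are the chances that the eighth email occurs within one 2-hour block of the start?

Over the interval, μ = 4.3 × 2 = 8.6 (a 2-hour block = 2 hours).
The eighth arrival falls in the interval iff at least 8 events occur there: P(S_8 ≤ t) = P(N ≥ 8) = 1 − P(N ≤ 7) ≈ 0.6272.

0.6272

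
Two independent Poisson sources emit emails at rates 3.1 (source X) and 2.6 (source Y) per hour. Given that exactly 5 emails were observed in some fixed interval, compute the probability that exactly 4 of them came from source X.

Given the total, each event is independently from source X with probability p = λ_X/(λ_X+λ_Y) = 3.1/5.7 ≈ 0.5439.
So K ~ Binomial(5, 3.1/5.7): P(K = 4) = C(5,4) · (3.1/5.7)^4 · (2.6/5.7)^1 ≈ 0.1995.

0.1995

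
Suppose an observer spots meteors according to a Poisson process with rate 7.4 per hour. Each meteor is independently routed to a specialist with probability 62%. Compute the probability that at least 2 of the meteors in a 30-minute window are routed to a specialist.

0.6678

Thinning: the meteors that are routed to a specialist themselves form a Poisson process with rate 0.62 × 7.4 = 4.588 per hour.
Over the interval, μ = 4.588 × 0.5 = 2.294 (a 30-minute window = 0.5 hours).
P(N ≥ 2) = 1 − P(N ≤ 1) ≈ 0.6678.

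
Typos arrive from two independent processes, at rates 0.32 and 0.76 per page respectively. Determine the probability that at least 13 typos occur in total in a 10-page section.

0.2896

Independent Poisson processes superpose: combined rate λ = 0.32 + 0.76 = 1.08 per page.
Over the interval, μ = 1.08 × 10 = 10.8 (a 10-page section = 10 pages).
P(N ≥ 13) = 1 − P(N ≤ 12) ≈ 0.2896.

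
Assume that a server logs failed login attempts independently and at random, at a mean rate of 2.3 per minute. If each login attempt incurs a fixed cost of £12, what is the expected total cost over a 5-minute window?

E[N] = 2.3 × 5 = 11.5 (a 5-minute window = 5 minutes); E[cost] = 11.5 × £12 = £138.

£138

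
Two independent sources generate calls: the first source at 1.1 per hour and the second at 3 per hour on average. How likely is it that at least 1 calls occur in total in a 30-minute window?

0.8713

Independent Poisson processes superpose: combined rate λ = 1.1 + 3 = 4.1 per hour.
Over the interval, μ = 4.1 × 0.5 = 2.05 (a 30-minute window = 0.5 hours).
P(N ≥ 1) = 1 − P(N ≤ 0) ≈ 0.8713.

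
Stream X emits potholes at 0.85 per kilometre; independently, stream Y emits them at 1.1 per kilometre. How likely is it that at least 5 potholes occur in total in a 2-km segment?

0.3516

Independent Poisson processes superpose: combined rate λ = 0.85 + 1.1 = 1.95 per kilometre.
Over the interval, μ = 1.95 × 2 = 3.9 (a 2-km segment = 2 kilometres).
P(N ≥ 5) = 1 − P(N ≤ 4) ≈ 0.3516.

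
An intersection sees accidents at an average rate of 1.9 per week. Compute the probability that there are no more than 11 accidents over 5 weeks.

Over the interval, μ = 1.9 × 5 = 9.5 (5 weeks).
P(N ≤ 11) = Σ_{j=0}^{11} e^(−μ) μ^j/j! ≈ 0.7520.

0.7520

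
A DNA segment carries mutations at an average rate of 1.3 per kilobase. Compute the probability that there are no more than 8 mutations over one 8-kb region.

Over the interval, μ = 1.3 × 8 = 10.4 (an 8-kb region = 8 kilobases).
P(N ≤ 8) = Σ_{j=0}^{8} e^(−μ) μ^j/j! ≈ 0.2896.

0.2896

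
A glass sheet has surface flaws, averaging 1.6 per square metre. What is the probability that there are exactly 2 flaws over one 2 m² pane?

Over the interval, μ = 1.6 × 2 = 3.2 (a 2 m² pane = 2 square metres).
P(N = 2) = e^(−μ) μ^2/2! = e^(−3.2) · 3.2^2/2 ≈ 0.2087.

0.2087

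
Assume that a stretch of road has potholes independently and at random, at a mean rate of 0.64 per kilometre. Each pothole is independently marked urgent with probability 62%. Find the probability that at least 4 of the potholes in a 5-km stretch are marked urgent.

0.1400

Thinning: the potholes that are marked urgent themselves form a Poisson process with rate 0.62 × 0.64 = 0.3968 per kilometre.
Over the interval, μ = 0.3968 × 5 = 1.984 (a 5-km stretch = 5 kilometres).
P(N ≥ 4) = 1 − P(N ≤ 3) ≈ 0.1400.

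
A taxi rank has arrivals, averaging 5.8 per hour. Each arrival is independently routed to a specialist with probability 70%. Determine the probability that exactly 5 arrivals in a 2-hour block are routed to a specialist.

0.0875

Thinning: the arrivals that are routed to a specialist themselves form a Poisson process with rate 0.7 × 5.8 = 4.06 per hour.
Over the interval, μ = 4.06 × 2 = 8.12 (a 2-hour block = 2 hours).
P(N = 5) = e^(−8.12) · 8.12^5/5! ≈ 0.0875.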